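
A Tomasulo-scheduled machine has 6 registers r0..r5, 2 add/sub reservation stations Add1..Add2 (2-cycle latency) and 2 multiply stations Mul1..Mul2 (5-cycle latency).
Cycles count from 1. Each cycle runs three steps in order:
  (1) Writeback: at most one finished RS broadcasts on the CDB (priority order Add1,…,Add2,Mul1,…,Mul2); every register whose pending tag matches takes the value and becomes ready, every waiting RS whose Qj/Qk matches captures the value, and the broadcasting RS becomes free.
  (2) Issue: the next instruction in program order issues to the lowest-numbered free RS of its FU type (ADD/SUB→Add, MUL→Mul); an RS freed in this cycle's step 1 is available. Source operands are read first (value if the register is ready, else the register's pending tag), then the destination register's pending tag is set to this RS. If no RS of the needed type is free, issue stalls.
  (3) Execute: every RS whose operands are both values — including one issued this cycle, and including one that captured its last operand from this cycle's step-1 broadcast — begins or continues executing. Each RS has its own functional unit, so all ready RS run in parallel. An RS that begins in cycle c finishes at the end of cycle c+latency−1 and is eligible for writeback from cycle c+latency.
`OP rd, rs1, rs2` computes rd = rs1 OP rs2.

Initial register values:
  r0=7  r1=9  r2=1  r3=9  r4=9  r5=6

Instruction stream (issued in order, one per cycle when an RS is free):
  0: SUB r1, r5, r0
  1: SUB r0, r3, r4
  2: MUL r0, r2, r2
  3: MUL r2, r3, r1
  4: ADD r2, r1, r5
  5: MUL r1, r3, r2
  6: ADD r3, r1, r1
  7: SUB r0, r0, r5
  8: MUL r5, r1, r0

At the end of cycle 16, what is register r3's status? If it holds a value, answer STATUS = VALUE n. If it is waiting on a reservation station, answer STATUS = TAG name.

  c1: issue SUB r1<-Add1  regs: r0:7,r1:Add1,r2:1,r3:9,r4:9,r5:6
  c2: issue SUB r0<-Add2  regs: r0:Add2,r1:Add1,r2:1,r3:9,r4:9,r5:6
  c3: CDB Add1=-1; issue MUL r0<-Mul1  regs: r0:Mul1,r1:-1,r2:1,r3:9,r4:9,r5:6
  c4: CDB Add2=0; issue MUL r2<-Mul2  regs: r0:Mul1,r1:-1,r2:Mul2,r3:9,r4:9,r5:6
  c5: issue ADD r2<-Add1  regs: r0:Mul1,r1:-1,r2:Add1,r3:9,r4:9,r5:6
  c6: stall  regs: r0:Mul1,r1:-1,r2:Add1,r3:9,r4:9,r5:6
  c7: CDB Add1=5; stall  regs: r0:Mul1,r1:-1,r2:5,r3:9,r4:9,r5:6
  c8: CDB Mul1=1; issue MUL r1<-Mul1  regs: r0:1,r1:Mul1,r2:5,r3:9,r4:9,r5:6
  c9: CDB Mul2=-9; issue ADD r3<-Add1  regs: r0:1,r1:Mul1,r2:5,r3:Add1,r4:9,r5:6
  c10: issue SUB r0<-Add2  regs: r0:Add2,r1:Mul1,r2:5,r3:Add1,r4:9,r5:6
  c11: issue MUL r5<-Mul2  regs: r0:Add2,r1:Mul1,r2:5,r3:Add1,r4:9,r5:Mul2
  c12: CDB Add2=-5  regs: r0:-5,r1:Mul1,r2:5,r3:Add1,r4:9,r5:Mul2
  c13: CDB Mul1=45  regs: r0:-5,r1:45,r2:5,r3:Add1,r4:9,r5:Mul2
  c14: -  regs: r0:-5,r1:45,r2:5,r3:Add1,r4:9,r5:Mul2
  c15: CDB Add1=90  regs: r0:-5,r1:45,r2:5,r3:90,r4:9,r5:Mul2
  c16: -  regs: r0:-5,r1:45,r2:5,r3:90,r4:9,r5:Mul2

STATUS = VALUE 90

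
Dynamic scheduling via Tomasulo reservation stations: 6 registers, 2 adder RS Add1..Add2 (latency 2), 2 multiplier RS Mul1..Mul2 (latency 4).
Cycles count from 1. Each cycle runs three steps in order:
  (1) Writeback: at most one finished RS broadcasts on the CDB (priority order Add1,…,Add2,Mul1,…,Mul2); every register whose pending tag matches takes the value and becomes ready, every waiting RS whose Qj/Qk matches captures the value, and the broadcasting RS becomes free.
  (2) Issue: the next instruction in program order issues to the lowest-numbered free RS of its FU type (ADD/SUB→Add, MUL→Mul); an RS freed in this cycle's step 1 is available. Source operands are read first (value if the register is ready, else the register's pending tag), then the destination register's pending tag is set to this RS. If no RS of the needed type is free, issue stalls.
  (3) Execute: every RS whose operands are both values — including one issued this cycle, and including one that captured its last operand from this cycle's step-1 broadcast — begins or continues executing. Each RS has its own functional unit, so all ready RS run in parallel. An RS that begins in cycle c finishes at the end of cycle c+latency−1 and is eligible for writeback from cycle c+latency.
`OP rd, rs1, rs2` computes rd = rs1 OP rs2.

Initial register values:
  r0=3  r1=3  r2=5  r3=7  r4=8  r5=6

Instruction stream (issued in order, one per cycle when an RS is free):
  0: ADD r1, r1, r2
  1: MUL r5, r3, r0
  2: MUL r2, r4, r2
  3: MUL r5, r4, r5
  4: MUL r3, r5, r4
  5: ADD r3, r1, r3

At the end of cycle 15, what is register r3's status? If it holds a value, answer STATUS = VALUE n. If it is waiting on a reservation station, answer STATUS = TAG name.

STATUS = TAG Add1

  c1: issue ADD r1<-Add1  regs: r0:3,r1:Add1,r2:5,r3:7,r4:8,r5:6
  c2: issue MUL r5<-Mul1  regs: r0:3,r1:Add1,r2:5,r3:7,r4:8,r5:Mul1
  c3: CDB Add1=8; issue MUL r2<-Mul2  regs: r0:3,r1:8,r2:Mul2,r3:7,r4:8,r5:Mul1
  c4: stall  regs: r0:3,r1:8,r2:Mul2,r3:7,r4:8,r5:Mul1
  c5: stall  regs: r0:3,r1:8,r2:Mul2,r3:7,r4:8,r5:Mul1
  c6: CDB Mul1=21; issue MUL r5<-Mul1  regs: r0:3,r1:8,r2:Mul2,r3:7,r4:8,r5:Mul1
  c7: CDB Mul2=40; issue MUL r3<-Mul2  regs: r0:3,r1:8,r2:40,r3:Mul2,r4:8,r5:Mul1
  c8: issue ADD r3<-Add1  regs: r0:3,r1:8,r2:40,r3:Add1,r4:8,r5:Mul1
  c9: -  regs: r0:3,r1:8,r2:40,r3:Add1,r4:8,r5:Mul1
  c10: CDB Mul1=168  regs: r0:3,r1:8,r2:40,r3:Add1,r4:8,r5:168
  c11: -  regs: r0:3,r1:8,r2:40,r3:Add1,r4:8,r5:168
  c12: -  regs: r0:3,r1:8,r2:40,r3:Add1,r4:8,r5:168
  c13: -  regs: r0:3,r1:8,r2:40,r3:Add1,r4:8,r5:168
  c14: CDB Mul2=1344  regs: r0:3,r1:8,r2:40,r3:Add1,r4:8,r5:168
  c15: -  regs: r0:3,r1:8,r2:40,r3:Add1,r4:8,r5:168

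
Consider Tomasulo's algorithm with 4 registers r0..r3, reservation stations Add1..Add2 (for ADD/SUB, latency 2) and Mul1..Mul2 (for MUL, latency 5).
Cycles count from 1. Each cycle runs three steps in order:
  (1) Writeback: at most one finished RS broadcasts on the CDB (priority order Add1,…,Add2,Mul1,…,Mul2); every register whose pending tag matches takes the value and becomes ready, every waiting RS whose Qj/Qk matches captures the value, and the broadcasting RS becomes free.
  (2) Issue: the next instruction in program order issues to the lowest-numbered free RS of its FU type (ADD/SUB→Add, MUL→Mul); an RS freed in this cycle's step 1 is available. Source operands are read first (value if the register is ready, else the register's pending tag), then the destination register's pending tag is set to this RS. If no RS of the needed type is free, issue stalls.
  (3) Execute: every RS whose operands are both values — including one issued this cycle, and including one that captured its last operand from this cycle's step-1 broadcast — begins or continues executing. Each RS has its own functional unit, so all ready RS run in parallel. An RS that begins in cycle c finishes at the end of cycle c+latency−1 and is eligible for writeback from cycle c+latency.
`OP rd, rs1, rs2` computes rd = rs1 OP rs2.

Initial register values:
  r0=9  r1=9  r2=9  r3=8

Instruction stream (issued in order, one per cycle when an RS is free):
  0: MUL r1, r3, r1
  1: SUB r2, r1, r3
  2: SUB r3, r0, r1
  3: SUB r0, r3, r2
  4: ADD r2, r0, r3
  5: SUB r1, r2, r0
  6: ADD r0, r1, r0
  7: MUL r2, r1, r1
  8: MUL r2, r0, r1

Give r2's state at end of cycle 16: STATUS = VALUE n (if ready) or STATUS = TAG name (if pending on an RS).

cycle 1: issue MUL r1<-Mul1 // r0:9,r1:Mul1,r2:9,r3:8
cycle 2: issue SUB r2<-Add1 // r0:9,r1:Mul1,r2:Add1,r3:8
cycle 3: issue SUB r3<-Add2 // r0:9,r1:Mul1,r2:Add1,r3:Add2
cycle 4: stall // r0:9,r1:Mul1,r2:Add1,r3:Add2
cycle 5: stall // r0:9,r1:Mul1,r2:Add1,r3:Add2
cycle 6: CDB Mul1=72; stall // r0:9,r1:72,r2:Add1,r3:Add2
cycle 7: stall // r0:9,r1:72,r2:Add1,r3:Add2
cycle 8: CDB Add1=64; issue SUB r0<-Add1 // r0:Add1,r1:72,r2:64,r3:Add2
cycle 9: CDB Add2=-63; issue ADD r2<-Add2 // r0:Add1,r1:72,r2:Add2,r3:-63
cycle 10: stall // r0:Add1,r1:72,r2:Add2,r3:-63
cycle 11: CDB Add1=-127; issue SUB r1<-Add1 // r0:-127,r1:Add1,r2:Add2,r3:-63
cycle 12: stall // r0:-127,r1:Add1,r2:Add2,r3:-63
cycle 13: CDB Add2=-190; issue ADD r0<-Add2 // r0:Add2,r1:Add1,r2:-190,r3:-63
cycle 14: issue MUL r2<-Mul1 // r0:Add2,r1:Add1,r2:Mul1,r3:-63
cycle 15: CDB Add1=-63; issue MUL r2<-Mul2 // r0:Add2,r1:-63,r2:Mul2,r3:-63
cycle 16: - // r0:Add2,r1:-63,r2:Mul2,r3:-63

STATUS = TAG Mul2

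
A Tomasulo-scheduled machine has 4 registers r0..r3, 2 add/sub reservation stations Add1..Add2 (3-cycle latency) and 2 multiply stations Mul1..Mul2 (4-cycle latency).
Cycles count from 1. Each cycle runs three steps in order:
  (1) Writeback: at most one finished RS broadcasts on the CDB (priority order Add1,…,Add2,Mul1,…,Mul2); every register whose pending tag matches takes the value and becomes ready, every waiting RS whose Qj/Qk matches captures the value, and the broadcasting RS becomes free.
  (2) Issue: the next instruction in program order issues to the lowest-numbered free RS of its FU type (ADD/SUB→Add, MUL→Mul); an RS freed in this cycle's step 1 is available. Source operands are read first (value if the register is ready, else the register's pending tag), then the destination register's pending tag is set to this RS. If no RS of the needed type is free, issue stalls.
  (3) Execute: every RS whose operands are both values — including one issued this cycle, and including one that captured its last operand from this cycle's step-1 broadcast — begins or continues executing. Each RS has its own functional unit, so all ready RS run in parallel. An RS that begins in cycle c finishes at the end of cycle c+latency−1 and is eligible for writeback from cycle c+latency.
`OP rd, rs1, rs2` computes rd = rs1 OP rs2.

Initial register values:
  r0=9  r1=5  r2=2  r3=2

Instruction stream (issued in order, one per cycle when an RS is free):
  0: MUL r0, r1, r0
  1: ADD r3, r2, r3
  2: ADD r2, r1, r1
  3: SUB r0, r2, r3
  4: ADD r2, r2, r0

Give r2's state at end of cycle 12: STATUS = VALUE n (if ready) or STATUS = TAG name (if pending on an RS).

c1: issue MUL r0<-Mul1 | r0:Mul1,r1:5,r2:2,r3:2
c2: issue ADD r3<-Add1 | r0:Mul1,r1:5,r2:2,r3:Add1
c3: issue ADD r2<-Add2 | r0:Mul1,r1:5,r2:Add2,r3:Add1
c4: stall | r0:Mul1,r1:5,r2:Add2,r3:Add1
c5: CDB Add1=4; issue SUB r0<-Add1 | r0:Add1,r1:5,r2:Add2,r3:4
c6: CDB Add2=10; issue ADD r2<-Add2 | r0:Add1,r1:5,r2:Add2,r3:4
c7: CDB Mul1=45 | r0:Add1,r1:5,r2:Add2,r3:4
c8: - | r0:Add1,r1:5,r2:Add2,r3:4
c9: CDB Add1=6 | r0:6,r1:5,r2:Add2,r3:4
c10: - | r0:6,r1:5,r2:Add2,r3:4
c11: - | r0:6,r1:5,r2:Add2,r3:4
c12: CDB Add2=16 | r0:6,r1:5,r2:16,r3:4

STATUS = VALUE 16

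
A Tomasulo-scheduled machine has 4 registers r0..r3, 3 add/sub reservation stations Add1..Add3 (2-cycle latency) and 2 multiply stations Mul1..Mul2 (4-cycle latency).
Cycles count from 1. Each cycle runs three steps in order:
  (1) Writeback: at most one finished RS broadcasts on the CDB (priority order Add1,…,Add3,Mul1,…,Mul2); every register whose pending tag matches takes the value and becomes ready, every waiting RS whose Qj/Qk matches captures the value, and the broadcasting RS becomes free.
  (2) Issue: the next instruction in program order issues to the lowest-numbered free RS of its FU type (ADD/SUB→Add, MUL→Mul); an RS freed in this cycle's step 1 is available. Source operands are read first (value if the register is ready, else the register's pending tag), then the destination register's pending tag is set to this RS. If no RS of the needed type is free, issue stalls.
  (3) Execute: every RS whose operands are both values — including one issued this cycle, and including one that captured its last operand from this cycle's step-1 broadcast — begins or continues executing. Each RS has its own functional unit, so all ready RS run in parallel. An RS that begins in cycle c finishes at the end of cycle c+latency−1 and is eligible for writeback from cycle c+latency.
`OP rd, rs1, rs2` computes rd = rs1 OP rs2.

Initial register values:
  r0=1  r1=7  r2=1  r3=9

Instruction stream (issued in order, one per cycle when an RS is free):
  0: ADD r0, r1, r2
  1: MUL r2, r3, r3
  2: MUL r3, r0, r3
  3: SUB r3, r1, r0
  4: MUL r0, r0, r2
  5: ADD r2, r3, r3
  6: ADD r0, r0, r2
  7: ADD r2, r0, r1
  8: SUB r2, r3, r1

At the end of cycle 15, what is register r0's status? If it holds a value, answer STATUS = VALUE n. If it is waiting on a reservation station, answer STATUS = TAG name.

cycle 1: issue ADD r0<-Add1 // r0:Add1,r1:7,r2:1,r3:9
cycle 2: issue MUL r2<-Mul1 // r0:Add1,r1:7,r2:Mul1,r3:9
cycle 3: CDB Add1=8; issue MUL r3<-Mul2 // r0:8,r1:7,r2:Mul1,r3:Mul2
cycle 4: issue SUB r3<-Add1 // r0:8,r1:7,r2:Mul1,r3:Add1
cycle 5: stall // r0:8,r1:7,r2:Mul1,r3:Add1
cycle 6: CDB Add1=-1; stall // r0:8,r1:7,r2:Mul1,r3:-1
cycle 7: CDB Mul1=81; issue MUL r0<-Mul1 // r0:Mul1,r1:7,r2:81,r3:-1
cycle 8: CDB Mul2=72; issue ADD r2<-Add1 // r0:Mul1,r1:7,r2:Add1,r3:-1
cycle 9: issue ADD r0<-Add2 // r0:Add2,r1:7,r2:Add1,r3:-1
cycle 10: CDB Add1=-2; issue ADD r2<-Add1 // r0:Add2,r1:7,r2:Add1,r3:-1
cycle 11: CDB Mul1=648; issue SUB r2<-Add3 // r0:Add2,r1:7,r2:Add3,r3:-1
cycle 12: - // r0:Add2,r1:7,r2:Add3,r3:-1
cycle 13: CDB Add2=646 // r0:646,r1:7,r2:Add3,r3:-1
cycle 14: CDB Add3=-8 // r0:646,r1:7,r2:-8,r3:-1
cycle 15: CDB Add1=653 // r0:646,r1:7,r2:-8,r3:-1

STATUS = VALUE 646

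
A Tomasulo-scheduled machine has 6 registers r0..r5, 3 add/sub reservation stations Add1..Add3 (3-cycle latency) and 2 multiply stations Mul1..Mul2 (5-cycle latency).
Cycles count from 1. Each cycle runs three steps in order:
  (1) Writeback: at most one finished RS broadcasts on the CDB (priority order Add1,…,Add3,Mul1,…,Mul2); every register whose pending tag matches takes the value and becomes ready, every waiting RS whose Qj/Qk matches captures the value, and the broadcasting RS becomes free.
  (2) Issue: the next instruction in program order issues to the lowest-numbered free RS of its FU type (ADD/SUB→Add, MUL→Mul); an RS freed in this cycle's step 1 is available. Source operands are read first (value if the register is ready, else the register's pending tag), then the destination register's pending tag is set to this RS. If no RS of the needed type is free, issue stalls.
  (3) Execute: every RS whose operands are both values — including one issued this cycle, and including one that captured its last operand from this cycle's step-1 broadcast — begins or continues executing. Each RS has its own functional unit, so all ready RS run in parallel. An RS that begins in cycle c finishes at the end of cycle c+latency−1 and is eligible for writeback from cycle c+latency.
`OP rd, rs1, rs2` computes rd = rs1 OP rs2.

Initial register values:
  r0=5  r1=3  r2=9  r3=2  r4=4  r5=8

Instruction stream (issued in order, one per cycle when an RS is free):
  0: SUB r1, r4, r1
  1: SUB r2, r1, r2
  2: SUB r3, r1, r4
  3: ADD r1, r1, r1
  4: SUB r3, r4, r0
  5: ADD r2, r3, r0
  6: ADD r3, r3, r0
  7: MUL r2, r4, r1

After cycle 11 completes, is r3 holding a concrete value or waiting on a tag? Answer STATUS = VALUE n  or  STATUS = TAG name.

c1: issue SUB r1<-Add1 | r0:5,r1:Add1,r2:9,r3:2,r4:4,r5:8
c2: issue SUB r2<-Add2 | r0:5,r1:Add1,r2:Add2,r3:2,r4:4,r5:8
c3: issue SUB r3<-Add3 | r0:5,r1:Add1,r2:Add2,r3:Add3,r4:4,r5:8
c4: CDB Add1=1; issue ADD r1<-Add1 | r0:5,r1:Add1,r2:Add2,r3:Add3,r4:4,r5:8
c5: stall | r0:5,r1:Add1,r2:Add2,r3:Add3,r4:4,r5:8
c6: stall | r0:5,r1:Add1,r2:Add2,r3:Add3,r4:4,r5:8
c7: CDB Add1=2; issue SUB r3<-Add1 | r0:5,r1:2,r2:Add2,r3:Add1,r4:4,r5:8
c8: CDB Add2=-8; issue ADD r2<-Add2 | r0:5,r1:2,r2:Add2,r3:Add1,r4:4,r5:8
c9: CDB Add3=-3; issue ADD r3<-Add3 | r0:5,r1:2,r2:Add2,r3:Add3,r4:4,r5:8
c10: CDB Add1=-1; issue MUL r2<-Mul1 | r0:5,r1:2,r2:Mul1,r3:Add3,r4:4,r5:8
c11: - | r0:5,r1:2,r2:Mul1,r3:Add3,r4:4,r5:8

STATUS = TAG Add3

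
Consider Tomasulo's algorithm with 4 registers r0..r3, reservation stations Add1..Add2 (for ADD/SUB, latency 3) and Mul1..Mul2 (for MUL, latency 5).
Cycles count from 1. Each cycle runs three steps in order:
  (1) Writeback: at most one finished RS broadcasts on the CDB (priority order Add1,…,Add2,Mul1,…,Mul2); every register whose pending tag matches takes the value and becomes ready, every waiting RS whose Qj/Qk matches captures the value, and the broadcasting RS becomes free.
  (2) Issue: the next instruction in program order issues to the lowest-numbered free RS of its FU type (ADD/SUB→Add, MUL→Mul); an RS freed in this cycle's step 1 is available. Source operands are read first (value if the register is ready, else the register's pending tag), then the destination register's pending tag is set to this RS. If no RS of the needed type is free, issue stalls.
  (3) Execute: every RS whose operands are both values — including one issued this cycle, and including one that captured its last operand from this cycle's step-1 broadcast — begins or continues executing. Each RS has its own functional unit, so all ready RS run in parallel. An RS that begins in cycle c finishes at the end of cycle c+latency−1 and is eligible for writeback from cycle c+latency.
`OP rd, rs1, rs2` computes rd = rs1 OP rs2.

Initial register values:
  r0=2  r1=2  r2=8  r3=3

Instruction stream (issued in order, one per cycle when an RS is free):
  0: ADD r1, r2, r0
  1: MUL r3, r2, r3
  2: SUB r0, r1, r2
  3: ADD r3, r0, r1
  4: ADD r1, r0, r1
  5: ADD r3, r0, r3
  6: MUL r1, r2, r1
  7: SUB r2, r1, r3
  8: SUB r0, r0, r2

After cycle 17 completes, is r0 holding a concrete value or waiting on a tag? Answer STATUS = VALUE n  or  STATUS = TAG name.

STATUS = TAG Add1

  c1: issue ADD r1<-Add1  regs: r0:2,r1:Add1,r2:8,r3:3
  c2: issue MUL r3<-Mul1  regs: r0:2,r1:Add1,r2:8,r3:Mul1
  c3: issue SUB r0<-Add2  regs: r0:Add2,r1:Add1,r2:8,r3:Mul1
  c4: CDB Add1=10; issue ADD r3<-Add1  regs: r0:Add2,r1:10,r2:8,r3:Add1
  c5: stall  regs: r0:Add2,r1:10,r2:8,r3:Add1
  c6: stall  regs: r0:Add2,r1:10,r2:8,r3:Add1
  c7: CDB Add2=2; issue ADD r1<-Add2  regs: r0:2,r1:Add2,r2:8,r3:Add1
  c8: CDB Mul1=24; stall  regs: r0:2,r1:Add2,r2:8,r3:Add1
  c9: stall  regs: r0:2,r1:Add2,r2:8,r3:Add1
  c10: CDB Add1=12; issue ADD r3<-Add1  regs: r0:2,r1:Add2,r2:8,r3:Add1
  c11: CDB Add2=12; issue MUL r1<-Mul1  regs: r0:2,r1:Mul1,r2:8,r3:Add1
  c12: issue SUB r2<-Add2  regs: r0:2,r1:Mul1,r2:Add2,r3:Add1
  c13: CDB Add1=14; issue SUB r0<-Add1  regs: r0:Add1,r1:Mul1,r2:Add2,r3:14
  c14: -  regs: r0:Add1,r1:Mul1,r2:Add2,r3:14
  c15: -  regs: r0:Add1,r1:Mul1,r2:Add2,r3:14
  c16: CDB Mul1=96  regs: r0:Add1,r1:96,r2:Add2,r3:14
  c17: -  regs: r0:Add1,r1:96,r2:Add2,r3:14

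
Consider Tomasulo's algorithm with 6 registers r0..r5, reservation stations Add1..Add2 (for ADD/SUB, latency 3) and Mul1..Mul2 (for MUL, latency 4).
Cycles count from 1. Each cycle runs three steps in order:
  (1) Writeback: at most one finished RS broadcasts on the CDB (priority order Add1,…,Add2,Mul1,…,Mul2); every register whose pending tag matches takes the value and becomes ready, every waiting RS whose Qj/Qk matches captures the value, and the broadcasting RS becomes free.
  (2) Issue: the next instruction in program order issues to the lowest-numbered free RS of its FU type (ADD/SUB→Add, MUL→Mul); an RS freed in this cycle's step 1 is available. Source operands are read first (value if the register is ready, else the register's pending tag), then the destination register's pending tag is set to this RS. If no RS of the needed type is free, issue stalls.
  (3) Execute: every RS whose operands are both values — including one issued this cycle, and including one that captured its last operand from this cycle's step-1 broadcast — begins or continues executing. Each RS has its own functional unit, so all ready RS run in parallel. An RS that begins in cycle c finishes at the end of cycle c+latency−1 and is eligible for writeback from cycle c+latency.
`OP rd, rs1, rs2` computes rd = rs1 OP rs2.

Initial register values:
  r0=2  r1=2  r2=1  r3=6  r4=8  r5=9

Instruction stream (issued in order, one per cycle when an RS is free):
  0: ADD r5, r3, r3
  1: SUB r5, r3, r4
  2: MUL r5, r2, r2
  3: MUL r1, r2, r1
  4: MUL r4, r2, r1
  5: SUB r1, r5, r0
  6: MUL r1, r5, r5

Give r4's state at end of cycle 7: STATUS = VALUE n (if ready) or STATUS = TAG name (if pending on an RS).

  c1: issue ADD r5<-Add1  regs: r0:2,r1:2,r2:1,r3:6,r4:8,r5:Add1
  c2: issue SUB r5<-Add2  regs: r0:2,r1:2,r2:1,r3:6,r4:8,r5:Add2
  c3: issue MUL r5<-Mul1  regs: r0:2,r1:2,r2:1,r3:6,r4:8,r5:Mul1
  c4: CDB Add1=12; issue MUL r1<-Mul2  regs: r0:2,r1:Mul2,r2:1,r3:6,r4:8,r5:Mul1
  c5: CDB Add2=-2; stall  regs: r0:2,r1:Mul2,r2:1,r3:6,r4:8,r5:Mul1
  c6: stall  regs: r0:2,r1:Mul2,r2:1,r3:6,r4:8,r5:Mul1
  c7: CDB Mul1=1; issue MUL r4<-Mul1  regs: r0:2,r1:Mul2,r2:1,r3:6,r4:Mul1,r5:1

STATUS = TAG Mul1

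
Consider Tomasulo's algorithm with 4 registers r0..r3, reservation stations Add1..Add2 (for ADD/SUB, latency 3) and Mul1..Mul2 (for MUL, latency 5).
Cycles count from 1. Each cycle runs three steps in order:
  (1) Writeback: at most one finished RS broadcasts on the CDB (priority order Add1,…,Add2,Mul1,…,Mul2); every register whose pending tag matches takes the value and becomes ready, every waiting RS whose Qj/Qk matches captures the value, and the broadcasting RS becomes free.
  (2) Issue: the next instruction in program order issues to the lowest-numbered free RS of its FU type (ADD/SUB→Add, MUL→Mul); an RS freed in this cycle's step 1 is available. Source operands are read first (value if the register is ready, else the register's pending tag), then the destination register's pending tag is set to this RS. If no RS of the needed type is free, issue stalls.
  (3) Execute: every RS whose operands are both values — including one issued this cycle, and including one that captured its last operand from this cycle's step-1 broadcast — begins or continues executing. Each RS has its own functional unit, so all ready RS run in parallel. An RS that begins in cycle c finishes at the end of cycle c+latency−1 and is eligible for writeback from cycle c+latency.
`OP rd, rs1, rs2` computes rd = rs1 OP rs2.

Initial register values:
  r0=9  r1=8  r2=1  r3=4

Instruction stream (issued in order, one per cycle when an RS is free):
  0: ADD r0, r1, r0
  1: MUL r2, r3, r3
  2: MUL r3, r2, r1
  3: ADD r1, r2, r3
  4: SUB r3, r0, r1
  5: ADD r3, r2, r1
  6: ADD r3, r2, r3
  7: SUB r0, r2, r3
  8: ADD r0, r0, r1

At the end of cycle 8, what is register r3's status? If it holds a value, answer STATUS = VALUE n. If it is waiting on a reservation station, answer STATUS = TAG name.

cycle 1: issue ADD r0<-Add1 // r0:Add1,r1:8,r2:1,r3:4
cycle 2: issue MUL r2<-Mul1 // r0:Add1,r1:8,r2:Mul1,r3:4
cycle 3: issue MUL r3<-Mul2 // r0:Add1,r1:8,r2:Mul1,r3:Mul2
cycle 4: CDB Add1=17; issue ADD r1<-Add1 // r0:17,r1:Add1,r2:Mul1,r3:Mul2
cycle 5: issue SUB r3<-Add2 // r0:17,r1:Add1,r2:Mul1,r3:Add2
cycle 6: stall // r0:17,r1:Add1,r2:Mul1,r3:Add2
cycle 7: CDB Mul1=16; stall // r0:17,r1:Add1,r2:16,r3:Add2
cycle 8: stall // r0:17,r1:Add1,r2:16,r3:Add2

STATUS = TAG Add2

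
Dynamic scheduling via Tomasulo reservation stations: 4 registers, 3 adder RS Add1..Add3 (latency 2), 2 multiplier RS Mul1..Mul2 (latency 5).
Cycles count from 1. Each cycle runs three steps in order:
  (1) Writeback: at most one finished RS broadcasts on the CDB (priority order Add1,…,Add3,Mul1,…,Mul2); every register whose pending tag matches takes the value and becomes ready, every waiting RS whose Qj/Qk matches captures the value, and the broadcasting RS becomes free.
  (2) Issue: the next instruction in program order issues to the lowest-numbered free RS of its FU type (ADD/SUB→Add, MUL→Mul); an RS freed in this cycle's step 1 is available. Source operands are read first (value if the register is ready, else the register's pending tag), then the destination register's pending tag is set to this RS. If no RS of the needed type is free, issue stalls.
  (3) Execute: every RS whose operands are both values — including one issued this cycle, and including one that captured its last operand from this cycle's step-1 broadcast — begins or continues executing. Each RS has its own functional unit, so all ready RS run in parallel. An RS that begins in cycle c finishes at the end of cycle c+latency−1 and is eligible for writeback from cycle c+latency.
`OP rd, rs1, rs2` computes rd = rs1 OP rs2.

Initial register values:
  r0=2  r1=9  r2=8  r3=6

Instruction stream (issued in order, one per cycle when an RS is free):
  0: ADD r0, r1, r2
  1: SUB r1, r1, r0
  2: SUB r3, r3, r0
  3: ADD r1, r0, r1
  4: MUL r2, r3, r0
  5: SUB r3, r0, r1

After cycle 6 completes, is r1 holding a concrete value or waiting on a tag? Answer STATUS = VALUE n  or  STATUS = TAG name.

STATUS = TAG Add3

c1: issue ADD r0<-Add1 | r0:Add1,r1:9,r2:8,r3:6
c2: issue SUB r1<-Add2 | r0:Add1,r1:Add2,r2:8,r3:6
c3: CDB Add1=17; issue SUB r3<-Add1 | r0:17,r1:Add2,r2:8,r3:Add1
c4: issue ADD r1<-Add3 | r0:17,r1:Add3,r2:8,r3:Add1
c5: CDB Add1=-11; issue MUL r2<-Mul1 | r0:17,r1:Add3,r2:Mul1,r3:-11
c6: CDB Add2=-8; issue SUB r3<-Add1 | r0:17,r1:Add3,r2:Mul1,r3:Add1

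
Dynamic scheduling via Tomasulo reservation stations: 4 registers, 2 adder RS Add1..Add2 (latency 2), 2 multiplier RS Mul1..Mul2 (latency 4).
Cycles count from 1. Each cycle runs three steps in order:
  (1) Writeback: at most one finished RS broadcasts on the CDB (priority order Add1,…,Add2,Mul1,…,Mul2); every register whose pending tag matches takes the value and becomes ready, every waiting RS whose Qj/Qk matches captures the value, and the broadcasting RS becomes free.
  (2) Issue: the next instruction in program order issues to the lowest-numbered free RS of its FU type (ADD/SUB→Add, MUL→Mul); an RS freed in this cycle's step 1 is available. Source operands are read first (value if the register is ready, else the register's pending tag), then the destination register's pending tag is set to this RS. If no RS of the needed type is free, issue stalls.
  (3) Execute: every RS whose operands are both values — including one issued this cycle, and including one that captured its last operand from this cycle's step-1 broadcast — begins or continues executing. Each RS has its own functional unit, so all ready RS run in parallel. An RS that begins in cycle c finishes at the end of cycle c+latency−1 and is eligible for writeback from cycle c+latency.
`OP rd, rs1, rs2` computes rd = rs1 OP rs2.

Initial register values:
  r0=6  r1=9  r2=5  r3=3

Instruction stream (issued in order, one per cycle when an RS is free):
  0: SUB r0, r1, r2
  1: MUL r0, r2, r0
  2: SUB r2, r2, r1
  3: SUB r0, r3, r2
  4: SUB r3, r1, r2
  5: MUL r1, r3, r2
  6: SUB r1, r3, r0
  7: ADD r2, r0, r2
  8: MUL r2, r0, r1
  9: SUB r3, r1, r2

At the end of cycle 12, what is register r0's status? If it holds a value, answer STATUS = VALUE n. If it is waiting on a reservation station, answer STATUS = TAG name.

  c1: issue SUB r0<-Add1  regs: r0:Add1,r1:9,r2:5,r3:3
  c2: issue MUL r0<-Mul1  regs: r0:Mul1,r1:9,r2:5,r3:3
  c3: CDB Add1=4; issue SUB r2<-Add1  regs: r0:Mul1,r1:9,r2:Add1,r3:3
  c4: issue SUB r0<-Add2  regs: r0:Add2,r1:9,r2:Add1,r3:3
  c5: CDB Add1=-4; issue SUB r3<-Add1  regs: r0:Add2,r1:9,r2:-4,r3:Add1
  c6: issue MUL r1<-Mul2  regs: r0:Add2,r1:Mul2,r2:-4,r3:Add1
  c7: CDB Add1=13; issue SUB r1<-Add1  regs: r0:Add2,r1:Add1,r2:-4,r3:13
  c8: CDB Add2=7; issue ADD r2<-Add2  regs: r0:7,r1:Add1,r2:Add2,r3:13
  c9: CDB Mul1=20; issue MUL r2<-Mul1  regs: r0:7,r1:Add1,r2:Mul1,r3:13
  c10: CDB Add1=6; issue SUB r3<-Add1  regs: r0:7,r1:6,r2:Mul1,r3:Add1
  c11: CDB Add2=3  regs: r0:7,r1:6,r2:Mul1,r3:Add1
  c12: CDB Mul2=-52  regs: r0:7,r1:6,r2:Mul1,r3:Add1

STATUS = VALUE 7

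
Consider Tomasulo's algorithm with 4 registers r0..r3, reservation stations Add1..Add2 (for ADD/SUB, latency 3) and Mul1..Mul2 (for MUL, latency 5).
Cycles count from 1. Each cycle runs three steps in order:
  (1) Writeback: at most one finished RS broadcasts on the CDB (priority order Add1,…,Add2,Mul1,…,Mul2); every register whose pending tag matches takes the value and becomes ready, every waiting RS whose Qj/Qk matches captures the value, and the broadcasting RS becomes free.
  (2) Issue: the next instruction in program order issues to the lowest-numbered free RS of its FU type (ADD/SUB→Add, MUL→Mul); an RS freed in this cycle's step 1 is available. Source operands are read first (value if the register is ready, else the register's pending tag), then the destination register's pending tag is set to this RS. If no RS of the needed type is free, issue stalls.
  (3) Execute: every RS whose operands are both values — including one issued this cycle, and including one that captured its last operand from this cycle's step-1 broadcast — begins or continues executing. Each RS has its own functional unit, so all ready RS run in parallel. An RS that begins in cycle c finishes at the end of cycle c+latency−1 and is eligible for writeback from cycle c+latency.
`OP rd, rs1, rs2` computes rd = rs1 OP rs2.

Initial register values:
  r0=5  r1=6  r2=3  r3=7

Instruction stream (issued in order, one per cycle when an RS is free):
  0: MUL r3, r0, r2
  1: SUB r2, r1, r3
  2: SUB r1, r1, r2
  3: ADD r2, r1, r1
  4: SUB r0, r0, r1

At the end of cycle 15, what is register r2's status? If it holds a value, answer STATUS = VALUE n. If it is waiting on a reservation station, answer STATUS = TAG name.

cycle 1: issue MUL r3<-Mul1 // r0:5,r1:6,r2:3,r3:Mul1
cycle 2: issue SUB r2<-Add1 // r0:5,r1:6,r2:Add1,r3:Mul1
cycle 3: issue SUB r1<-Add2 // r0:5,r1:Add2,r2:Add1,r3:Mul1
cycle 4: stall // r0:5,r1:Add2,r2:Add1,r3:Mul1
cycle 5: stall // r0:5,r1:Add2,r2:Add1,r3:Mul1
cycle 6: CDB Mul1=15; stall // r0:5,r1:Add2,r2:Add1,r3:15
cycle 7: stall // r0:5,r1:Add2,r2:Add1,r3:15
cycle 8: stall // r0:5,r1:Add2,r2:Add1,r3:15
cycle 9: CDB Add1=-9; issue ADD r2<-Add1 // r0:5,r1:Add2,r2:Add1,r3:15
cycle 10: stall // r0:5,r1:Add2,r2:Add1,r3:15
cycle 11: stall // r0:5,r1:Add2,r2:Add1,r3:15
cycle 12: CDB Add2=15; issue SUB r0<-Add2 // r0:Add2,r1:15,r2:Add1,r3:15
cycle 13: - // r0:Add2,r1:15,r2:Add1,r3:15
cycle 14: - // r0:Add2,r1:15,r2:Add1,r3:15
cycle 15: CDB Add1=30 // r0:Add2,r1:15,r2:30,r3:15

STATUS = VALUE 30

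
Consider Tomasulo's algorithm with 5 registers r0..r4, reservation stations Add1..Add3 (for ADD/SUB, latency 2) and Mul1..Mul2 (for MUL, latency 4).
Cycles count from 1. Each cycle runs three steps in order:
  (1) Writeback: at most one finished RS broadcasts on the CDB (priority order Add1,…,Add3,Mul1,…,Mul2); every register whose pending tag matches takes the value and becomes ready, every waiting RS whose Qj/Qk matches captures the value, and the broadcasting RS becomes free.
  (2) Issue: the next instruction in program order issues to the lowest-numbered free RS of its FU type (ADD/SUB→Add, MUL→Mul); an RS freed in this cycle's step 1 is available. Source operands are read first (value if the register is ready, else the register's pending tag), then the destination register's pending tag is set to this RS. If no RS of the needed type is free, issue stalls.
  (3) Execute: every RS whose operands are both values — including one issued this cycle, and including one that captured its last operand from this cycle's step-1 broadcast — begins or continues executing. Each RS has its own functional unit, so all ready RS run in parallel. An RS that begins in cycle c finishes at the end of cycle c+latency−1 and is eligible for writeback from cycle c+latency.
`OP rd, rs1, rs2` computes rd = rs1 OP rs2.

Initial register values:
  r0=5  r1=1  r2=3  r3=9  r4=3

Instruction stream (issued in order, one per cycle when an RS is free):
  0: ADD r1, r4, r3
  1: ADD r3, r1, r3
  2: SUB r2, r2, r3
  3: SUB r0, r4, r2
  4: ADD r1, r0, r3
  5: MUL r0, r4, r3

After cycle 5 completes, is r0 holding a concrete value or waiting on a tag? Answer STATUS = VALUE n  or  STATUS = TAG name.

STATUS = TAG Add3

  c1: issue ADD r1<-Add1  regs: r0:5,r1:Add1,r2:3,r3:9,r4:3
  c2: issue ADD r3<-Add2  regs: r0:5,r1:Add1,r2:3,r3:Add2,r4:3
  c3: CDB Add1=12; issue SUB r2<-Add1  regs: r0:5,r1:12,r2:Add1,r3:Add2,r4:3
  c4: issue SUB r0<-Add3  regs: r0:Add3,r1:12,r2:Add1,r3:Add2,r4:3
  c5: CDB Add2=21; issue ADD r1<-Add2  regs: r0:Add3,r1:Add2,r2:Add1,r3:21,r4:3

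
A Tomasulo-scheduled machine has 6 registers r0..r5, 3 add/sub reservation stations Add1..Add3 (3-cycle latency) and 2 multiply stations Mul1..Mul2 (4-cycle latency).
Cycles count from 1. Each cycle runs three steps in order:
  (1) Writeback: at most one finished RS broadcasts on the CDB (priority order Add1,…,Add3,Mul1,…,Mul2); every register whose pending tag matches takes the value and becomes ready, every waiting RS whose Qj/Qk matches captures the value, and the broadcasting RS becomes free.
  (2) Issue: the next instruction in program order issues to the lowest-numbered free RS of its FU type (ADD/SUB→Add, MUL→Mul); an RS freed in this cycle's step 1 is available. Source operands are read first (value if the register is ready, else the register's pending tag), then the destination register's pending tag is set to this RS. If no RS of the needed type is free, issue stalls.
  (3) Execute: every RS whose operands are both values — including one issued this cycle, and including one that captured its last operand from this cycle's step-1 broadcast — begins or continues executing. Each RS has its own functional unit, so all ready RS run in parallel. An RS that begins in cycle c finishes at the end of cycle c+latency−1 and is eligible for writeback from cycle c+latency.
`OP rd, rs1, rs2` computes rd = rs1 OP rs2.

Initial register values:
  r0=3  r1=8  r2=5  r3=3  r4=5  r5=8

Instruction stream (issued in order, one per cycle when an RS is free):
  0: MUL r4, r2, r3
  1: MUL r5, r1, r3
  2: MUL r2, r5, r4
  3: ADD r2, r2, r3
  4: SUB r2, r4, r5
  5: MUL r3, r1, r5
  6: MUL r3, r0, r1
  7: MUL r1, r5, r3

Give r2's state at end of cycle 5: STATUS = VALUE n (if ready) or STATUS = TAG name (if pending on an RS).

STATUS = TAG Mul1

cycle 1: issue MUL r4<-Mul1 // r0:3,r1:8,r2:5,r3:3,r4:Mul1,r5:8
cycle 2: issue MUL r5<-Mul2 // r0:3,r1:8,r2:5,r3:3,r4:Mul1,r5:Mul2
cycle 3: stall // r0:3,r1:8,r2:5,r3:3,r4:Mul1,r5:Mul2
cycle 4: stall // r0:3,r1:8,r2:5,r3:3,r4:Mul1,r5:Mul2
cycle 5: CDB Mul1=15; issue MUL r2<-Mul1 // r0:3,r1:8,r2:Mul1,r3:3,r4:15,r5:Mul2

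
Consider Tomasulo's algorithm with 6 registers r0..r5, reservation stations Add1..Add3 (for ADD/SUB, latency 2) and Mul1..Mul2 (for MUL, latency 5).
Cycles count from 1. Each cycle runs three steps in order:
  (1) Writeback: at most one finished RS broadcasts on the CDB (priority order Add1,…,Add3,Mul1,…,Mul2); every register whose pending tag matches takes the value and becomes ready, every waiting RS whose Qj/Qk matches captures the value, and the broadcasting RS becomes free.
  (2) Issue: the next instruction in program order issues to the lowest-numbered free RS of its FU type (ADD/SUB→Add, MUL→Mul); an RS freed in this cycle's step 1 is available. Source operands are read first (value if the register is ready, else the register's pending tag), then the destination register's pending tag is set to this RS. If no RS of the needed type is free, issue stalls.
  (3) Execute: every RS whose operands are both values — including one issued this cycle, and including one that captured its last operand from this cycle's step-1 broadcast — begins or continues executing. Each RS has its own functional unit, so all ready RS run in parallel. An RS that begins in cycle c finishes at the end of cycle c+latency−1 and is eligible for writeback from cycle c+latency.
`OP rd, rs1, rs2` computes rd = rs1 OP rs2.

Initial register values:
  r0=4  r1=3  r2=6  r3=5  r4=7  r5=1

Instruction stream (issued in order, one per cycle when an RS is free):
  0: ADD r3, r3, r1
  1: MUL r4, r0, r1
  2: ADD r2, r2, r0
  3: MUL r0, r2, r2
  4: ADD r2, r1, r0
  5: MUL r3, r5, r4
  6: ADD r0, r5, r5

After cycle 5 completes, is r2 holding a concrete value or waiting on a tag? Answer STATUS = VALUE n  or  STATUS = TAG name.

c1: issue ADD r3<-Add1 | r0:4,r1:3,r2:6,r3:Add1,r4:7,r5:1
c2: issue MUL r4<-Mul1 | r0:4,r1:3,r2:6,r3:Add1,r4:Mul1,r5:1
c3: CDB Add1=8; issue ADD r2<-Add1 | r0:4,r1:3,r2:Add1,r3:8,r4:Mul1,r5:1
c4: issue MUL r0<-Mul2 | r0:Mul2,r1:3,r2:Add1,r3:8,r4:Mul1,r5:1
c5: CDB Add1=10; issue ADD r2<-Add1 | r0:Mul2,r1:3,r2:Add1,r3:8,r4:Mul1,r5:1

STATUS = TAG Add1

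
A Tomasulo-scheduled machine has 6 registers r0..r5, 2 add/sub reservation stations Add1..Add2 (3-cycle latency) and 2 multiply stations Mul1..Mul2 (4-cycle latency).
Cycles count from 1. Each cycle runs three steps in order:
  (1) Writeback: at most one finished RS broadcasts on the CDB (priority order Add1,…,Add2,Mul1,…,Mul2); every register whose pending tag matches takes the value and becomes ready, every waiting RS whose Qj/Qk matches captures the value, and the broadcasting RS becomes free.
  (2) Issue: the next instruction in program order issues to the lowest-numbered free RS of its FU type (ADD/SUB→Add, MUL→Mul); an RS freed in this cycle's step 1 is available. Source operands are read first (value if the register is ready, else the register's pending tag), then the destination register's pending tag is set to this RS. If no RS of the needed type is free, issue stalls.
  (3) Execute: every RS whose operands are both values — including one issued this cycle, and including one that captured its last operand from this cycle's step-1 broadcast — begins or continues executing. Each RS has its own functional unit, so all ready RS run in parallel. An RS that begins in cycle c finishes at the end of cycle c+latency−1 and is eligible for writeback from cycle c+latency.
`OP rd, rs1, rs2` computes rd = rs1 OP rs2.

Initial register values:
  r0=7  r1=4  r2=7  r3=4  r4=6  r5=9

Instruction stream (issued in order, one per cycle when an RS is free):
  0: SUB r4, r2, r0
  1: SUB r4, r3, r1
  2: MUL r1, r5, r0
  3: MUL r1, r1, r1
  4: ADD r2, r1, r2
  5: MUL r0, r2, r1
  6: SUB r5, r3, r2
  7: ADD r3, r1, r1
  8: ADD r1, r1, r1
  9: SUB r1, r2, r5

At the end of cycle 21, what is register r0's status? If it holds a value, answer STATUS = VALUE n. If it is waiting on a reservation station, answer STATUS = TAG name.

  c1: issue SUB r4<-Add1  regs: r0:7,r1:4,r2:7,r3:4,r4:Add1,r5:9
  c2: issue SUB r4<-Add2  regs: r0:7,r1:4,r2:7,r3:4,r4:Add2,r5:9
  c3: issue MUL r1<-Mul1  regs: r0:7,r1:Mul1,r2:7,r3:4,r4:Add2,r5:9
  c4: CDB Add1=0; issue MUL r1<-Mul2  regs: r0:7,r1:Mul2,r2:7,r3:4,r4:Add2,r5:9
  c5: CDB Add2=0; issue ADD r2<-Add1  regs: r0:7,r1:Mul2,r2:Add1,r3:4,r4:0,r5:9
  c6: stall  regs: r0:7,r1:Mul2,r2:Add1,r3:4,r4:0,r5:9
  c7: CDB Mul1=63; issue MUL r0<-Mul1  regs: r0:Mul1,r1:Mul2,r2:Add1,r3:4,r4:0,r5:9
  c8: issue SUB r5<-Add2  regs: r0:Mul1,r1:Mul2,r2:Add1,r3:4,r4:0,r5:Add2
  c9: stall  regs: r0:Mul1,r1:Mul2,r2:Add1,r3:4,r4:0,r5:Add2
  c10: stall  regs: r0:Mul1,r1:Mul2,r2:Add1,r3:4,r4:0,r5:Add2
  c11: CDB Mul2=3969; stall  regs: r0:Mul1,r1:3969,r2:Add1,r3:4,r4:0,r5:Add2
  c12: stall  regs: r0:Mul1,r1:3969,r2:Add1,r3:4,r4:0,r5:Add2
  c13: stall  regs: r0:Mul1,r1:3969,r2:Add1,r3:4,r4:0,r5:Add2
  c14: CDB Add1=3976; issue ADD r3<-Add1  regs: r0:Mul1,r1:3969,r2:3976,r3:Add1,r4:0,r5:Add2
  c15: stall  regs: r0:Mul1,r1:3969,r2:3976,r3:Add1,r4:0,r5:Add2
  c16: stall  regs: r0:Mul1,r1:3969,r2:3976,r3:Add1,r4:0,r5:Add2
  c17: CDB Add1=7938; issue ADD r1<-Add1  regs: r0:Mul1,r1:Add1,r2:3976,r3:7938,r4:0,r5:Add2
  c18: CDB Add2=-3972; issue SUB r1<-Add2  regs: r0:Mul1,r1:Add2,r2:3976,r3:7938,r4:0,r5:-3972
  c19: CDB Mul1=15780744  regs: r0:15780744,r1:Add2,r2:3976,r3:7938,r4:0,r5:-3972
  c20: CDB Add1=7938  regs: r0:15780744,r1:Add2,r2:3976,r3:7938,r4:0,r5:-3972
  c21: CDB Add2=7948  regs: r0:15780744,r1:7948,r2:3976,r3:7938,r4:0,r5:-3972

STATUS = VALUE 15780744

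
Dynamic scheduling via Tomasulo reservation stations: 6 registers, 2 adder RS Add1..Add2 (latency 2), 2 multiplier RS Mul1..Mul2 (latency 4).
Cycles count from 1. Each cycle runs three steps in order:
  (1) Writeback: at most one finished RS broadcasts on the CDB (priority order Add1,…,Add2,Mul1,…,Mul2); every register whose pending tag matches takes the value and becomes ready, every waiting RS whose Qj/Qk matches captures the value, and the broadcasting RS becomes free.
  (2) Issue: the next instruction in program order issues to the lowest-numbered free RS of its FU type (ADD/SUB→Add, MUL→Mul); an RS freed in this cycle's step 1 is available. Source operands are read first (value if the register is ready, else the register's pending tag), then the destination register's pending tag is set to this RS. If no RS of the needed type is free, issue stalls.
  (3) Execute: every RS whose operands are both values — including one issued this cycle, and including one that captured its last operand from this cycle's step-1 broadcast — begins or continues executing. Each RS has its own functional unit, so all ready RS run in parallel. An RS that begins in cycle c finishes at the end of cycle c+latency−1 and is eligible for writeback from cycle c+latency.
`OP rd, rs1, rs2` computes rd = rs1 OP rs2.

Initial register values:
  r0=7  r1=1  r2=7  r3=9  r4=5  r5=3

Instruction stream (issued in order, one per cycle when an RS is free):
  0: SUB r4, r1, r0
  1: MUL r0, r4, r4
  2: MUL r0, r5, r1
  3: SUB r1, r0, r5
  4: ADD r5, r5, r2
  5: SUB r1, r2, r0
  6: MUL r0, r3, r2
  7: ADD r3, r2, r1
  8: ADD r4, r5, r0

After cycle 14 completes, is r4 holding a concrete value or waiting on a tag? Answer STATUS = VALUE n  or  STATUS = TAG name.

cycle 1: issue SUB r4<-Add1 // r0:7,r1:1,r2:7,r3:9,r4:Add1,r5:3
cycle 2: issue MUL r0<-Mul1 // r0:Mul1,r1:1,r2:7,r3:9,r4:Add1,r5:3
cycle 3: CDB Add1=-6; issue MUL r0<-Mul2 // r0:Mul2,r1:1,r2:7,r3:9,r4:-6,r5:3
cycle 4: issue SUB r1<-Add1 // r0:Mul2,r1:Add1,r2:7,r3:9,r4:-6,r5:3
cycle 5: issue ADD r5<-Add2 // r0:Mul2,r1:Add1,r2:7,r3:9,r4:-6,r5:Add2
cycle 6: stall // r0:Mul2,r1:Add1,r2:7,r3:9,r4:-6,r5:Add2
cycle 7: CDB Add2=10; issue SUB r1<-Add2 // r0:Mul2,r1:Add2,r2:7,r3:9,r4:-6,r5:10
cycle 8: CDB Mul1=36; issue MUL r0<-Mul1 // r0:Mul1,r1:Add2,r2:7,r3:9,r4:-6,r5:10
cycle 9: CDB Mul2=3; stall // r0:Mul1,r1:Add2,r2:7,r3:9,r4:-6,r5:10
cycle 10: stall // r0:Mul1,r1:Add2,r2:7,r3:9,r4:-6,r5:10
cycle 11: CDB Add1=0; issue ADD r3<-Add1 // r0:Mul1,r1:Add2,r2:7,r3:Add1,r4:-6,r5:10
cycle 12: CDB Add2=4; issue ADD r4<-Add2 // r0:Mul1,r1:4,r2:7,r3:Add1,r4:Add2,r5:10
cycle 13: CDB Mul1=63 // r0:63,r1:4,r2:7,r3:Add1,r4:Add2,r5:10
cycle 14: CDB Add1=11 // r0:63,r1:4,r2:7,r3:11,r4:Add2,r5:10

STATUS = TAG Add2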